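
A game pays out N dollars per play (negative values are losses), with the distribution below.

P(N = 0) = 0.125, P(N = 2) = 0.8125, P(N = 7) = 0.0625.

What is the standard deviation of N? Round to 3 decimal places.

1.435

E[N] = (0)(0.125) + (2)(0.8125) + (7)(0.0625) = 2.0625
E[N²] = (0)²(0.125) + (2)²(0.8125) + (7)²(0.0625) = 6.3125
var(N) = E[N²] − (E[N])² = 6.3125 − (2.0625)² = 2.05859375
SD(N) = √2.05859375 ≈ 1.435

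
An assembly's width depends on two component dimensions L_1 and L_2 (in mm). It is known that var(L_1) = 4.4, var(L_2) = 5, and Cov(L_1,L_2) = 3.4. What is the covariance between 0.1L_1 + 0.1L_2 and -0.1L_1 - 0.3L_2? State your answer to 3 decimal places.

Cov(0.1L_1 + 0.1L_2, -0.1L_1 - 0.3L_2) = (0.1)(-0.1)var(L_1) + (0.1)(-0.3)var(L_2) + [(0.1)(-0.3) + (0.1)(-0.1)]Cov(L_1,L_2)
= -0.01·4.4 + -0.03·5 + -0.04·3.4 = -0.33

-0.330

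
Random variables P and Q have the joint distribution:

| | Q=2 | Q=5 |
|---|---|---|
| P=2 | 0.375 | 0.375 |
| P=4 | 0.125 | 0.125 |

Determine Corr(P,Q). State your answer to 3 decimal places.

0.000

E[P] = 2.5,  E[Q] = 3.5
E[PQ] = 8.75
Cov(P,Q) = E[PQ] − E[P]E[Q] = 8.75 − (2.5)(3.5) = 0
Var(P) = 0.75,  Var(Q) = 2.25
ρ = 0 / √(0.75·2.25) ≈ 0.000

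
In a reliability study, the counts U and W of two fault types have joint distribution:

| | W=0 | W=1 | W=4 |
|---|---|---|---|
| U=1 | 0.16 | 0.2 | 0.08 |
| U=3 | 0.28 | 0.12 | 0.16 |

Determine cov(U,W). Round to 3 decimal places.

0.086

E[U] = 2.12,  E[W] = 1.28
E[UW] = 2.8
cov(U,W) = E[UW] − E[U]E[W] = 2.8 − (2.12)(1.28) = 0.0864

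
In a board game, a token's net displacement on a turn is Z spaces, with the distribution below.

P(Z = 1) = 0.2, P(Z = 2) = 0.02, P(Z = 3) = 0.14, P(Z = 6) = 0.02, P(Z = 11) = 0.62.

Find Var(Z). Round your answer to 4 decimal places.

E[Z] = (1)(0.2) + (2)(0.02) + (3)(0.14) + (6)(0.02) + (11)(0.62) = 7.6
E[Z²] = (1)²(0.2) + (2)²(0.02) + (3)²(0.14) + (6)²(0.02) + (11)²(0.62) = 77.28
Var(Z) = E[Z²] − (E[Z])² = 77.28 − (7.6)² = 19.52

19.5200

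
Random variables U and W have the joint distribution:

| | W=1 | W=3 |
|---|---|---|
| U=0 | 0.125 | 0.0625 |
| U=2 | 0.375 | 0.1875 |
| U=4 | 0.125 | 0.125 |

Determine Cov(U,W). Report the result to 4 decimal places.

0.1563

E[U] = 2.125,  E[W] = 1.75
E[UW] = 3.875
Cov(U,W) = E[UW] − E[U]E[W] = 3.875 − (2.125)(1.75) = 0.15625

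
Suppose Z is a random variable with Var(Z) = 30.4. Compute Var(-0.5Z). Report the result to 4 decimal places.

Var(-0.5Z) = (-0.5)²·Var(Z) = 0.25·30.4 = 7.6

7.6000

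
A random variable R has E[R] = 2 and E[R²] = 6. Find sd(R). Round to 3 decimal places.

1.414

var(R) = 6 − (2)² = 2
sd(R) = √2 ≈ 1.414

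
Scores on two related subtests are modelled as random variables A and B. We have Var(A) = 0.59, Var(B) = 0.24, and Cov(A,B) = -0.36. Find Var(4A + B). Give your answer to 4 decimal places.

6.8000

Var(4A + B) = (4)²·Var(A) + (1)²·Var(B) + 2·(4)·(1)·Cov(A,B)
= 16·0.59 + 1·0.24 + 8·-0.36 = 6.8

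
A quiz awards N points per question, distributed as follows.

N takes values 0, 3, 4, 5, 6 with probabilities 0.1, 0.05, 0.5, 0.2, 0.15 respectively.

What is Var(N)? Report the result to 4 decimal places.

2.4475

E[N] = (0)(0.1) + (3)(0.05) + (4)(0.5) + (5)(0.2) + (6)(0.15) = 4.05
E[N²] = (0)²(0.1) + (3)²(0.05) + (4)²(0.5) + (5)²(0.2) + (6)²(0.15) = 18.85
Var(N) = E[N²] − (E[N])² = 18.85 − (4.05)² = 2.4475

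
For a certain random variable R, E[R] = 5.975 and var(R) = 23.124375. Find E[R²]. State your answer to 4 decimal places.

E[R²] = var(R) + (E[R])² = 23.124375 + (5.975)² = 58.825

58.8250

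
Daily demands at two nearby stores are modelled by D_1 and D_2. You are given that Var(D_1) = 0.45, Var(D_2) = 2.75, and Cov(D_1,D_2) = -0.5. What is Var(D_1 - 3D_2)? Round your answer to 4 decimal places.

28.2000

Var(D_1 - 3D_2) = (1)²·Var(D_1) + (-3)²·Var(D_2) + 2·(1)·(-3)·Cov(D_1,D_2)
= 1·0.45 + 9·2.75 + -6·-0.5 = 28.2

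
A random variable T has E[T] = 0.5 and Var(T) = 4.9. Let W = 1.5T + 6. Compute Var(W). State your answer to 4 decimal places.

Var(1.5T + 6) = (1.5)²·Var(T) = 2.25·4.9 = 11.025

11.0250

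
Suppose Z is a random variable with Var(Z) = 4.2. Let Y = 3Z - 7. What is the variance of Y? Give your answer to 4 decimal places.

37.8000

Var(3Z - 7) = (3)²·Var(Z) = 9·4.2 = 37.8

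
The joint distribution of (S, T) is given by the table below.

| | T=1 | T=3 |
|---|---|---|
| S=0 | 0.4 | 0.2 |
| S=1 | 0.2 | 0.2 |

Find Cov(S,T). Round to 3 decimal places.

0.080

E[S] = 0.4,  E[T] = 1.8
E[ST] = 0.8
Cov(S,T) = E[ST] − E[S]E[T] = 0.8 − (0.4)(1.8) = 0.08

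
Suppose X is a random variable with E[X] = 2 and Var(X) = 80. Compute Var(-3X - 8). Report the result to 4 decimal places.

720.0000

Var(-3X - 8) = (-3)²·Var(X) = 9·80 = 720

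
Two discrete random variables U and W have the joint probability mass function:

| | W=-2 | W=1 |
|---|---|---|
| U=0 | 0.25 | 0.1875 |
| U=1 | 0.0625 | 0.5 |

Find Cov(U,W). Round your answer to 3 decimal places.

0.340

E[U] = 0.5625,  E[W] = 0.0625
E[UW] = 0.375
Cov(U,W) = E[UW] − E[U]E[W] = 0.375 − (0.5625)(0.0625) = 0.33984375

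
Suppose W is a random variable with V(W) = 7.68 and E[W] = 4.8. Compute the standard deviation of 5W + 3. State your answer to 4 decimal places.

13.8564

V(5W + 3) = (5)²·7.68 = 192
SD(5W + 3) = √192 ≈ 13.8564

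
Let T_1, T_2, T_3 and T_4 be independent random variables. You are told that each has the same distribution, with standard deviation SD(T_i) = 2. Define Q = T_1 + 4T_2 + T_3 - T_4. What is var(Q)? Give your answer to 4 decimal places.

76.0000

var(T_i) = (2)² = 4
By independence, var(Q) = (1)²var(T_1) + (4)²var(T_2) + (1)²var(T_3) + (-1)²var(T_4)
= (1)²·4 + (4)²·4 + (1)²·4 + (-1)²·4 = 76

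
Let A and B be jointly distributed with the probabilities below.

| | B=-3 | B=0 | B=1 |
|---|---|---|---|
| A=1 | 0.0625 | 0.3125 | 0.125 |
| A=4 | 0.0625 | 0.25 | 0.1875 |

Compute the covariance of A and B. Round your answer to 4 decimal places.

0.0938

E[A] = 2.5,  E[B] = -0.0625
E[AB] = -0.0625
Cov(A,B) = E[AB] − E[A]E[B] = -0.0625 − (2.5)(-0.0625) = 0.09375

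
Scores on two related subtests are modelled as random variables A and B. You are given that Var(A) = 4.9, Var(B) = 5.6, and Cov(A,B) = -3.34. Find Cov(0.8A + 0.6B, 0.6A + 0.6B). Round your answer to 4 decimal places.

1.5624

Cov(0.8A + 0.6B, 0.6A + 0.6B) = (0.8)(0.6)Var(A) + (0.6)(0.6)Var(B) + [(0.8)(0.6) + (0.6)(0.6)]Cov(A,B)
= 0.48·4.9 + 0.36·5.6 + 0.84·-3.34 = 1.5624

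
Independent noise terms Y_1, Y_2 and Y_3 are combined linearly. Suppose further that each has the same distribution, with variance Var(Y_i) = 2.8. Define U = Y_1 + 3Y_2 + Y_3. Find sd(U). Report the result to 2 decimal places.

5.55

By independence, Var(U) = (1)²Var(Y_1) + (3)²Var(Y_2) + (1)²Var(Y_3)
= (1)²·2.8 + (3)²·2.8 + (1)²·2.8 = 30.8
sd(U) = √30.8 ≈ 5.55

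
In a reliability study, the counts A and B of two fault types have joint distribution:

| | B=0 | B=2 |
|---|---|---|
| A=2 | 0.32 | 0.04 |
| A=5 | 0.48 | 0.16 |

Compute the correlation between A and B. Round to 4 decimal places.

E[A] = 3.92,  E[B] = 0.4
E[AB] = 1.76
cov(A,B) = E[AB] − E[A]E[B] = 1.76 − (3.92)(0.4) = 0.192
Var(A) = 2.0736,  Var(B) = 0.64
ρ = 0.192 / √(2.0736·0.64) ≈ 0.1667

0.1667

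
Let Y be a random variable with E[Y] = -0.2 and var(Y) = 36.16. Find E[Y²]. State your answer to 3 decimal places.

36.200

E[Y²] = var(Y) + (E[Y])² = 36.16 + (-0.2)² = 36.2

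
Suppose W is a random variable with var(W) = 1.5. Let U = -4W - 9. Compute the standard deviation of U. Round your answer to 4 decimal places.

4.8990

var(-4W - 9) = (-4)²·1.5 = 24
SD(U) = √24 ≈ 4.8990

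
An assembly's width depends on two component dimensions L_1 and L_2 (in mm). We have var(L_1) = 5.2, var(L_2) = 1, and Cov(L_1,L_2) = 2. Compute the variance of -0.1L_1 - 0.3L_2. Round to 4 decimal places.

0.2620

var(-0.1L_1 - 0.3L_2) = (-0.1)²·var(L_1) + (-0.3)²·var(L_2) + 2·(-0.1)·(-0.3)·Cov(L_1,L_2)
= 0.01·5.2 + 0.09·1 + 0.06·2 = 0.262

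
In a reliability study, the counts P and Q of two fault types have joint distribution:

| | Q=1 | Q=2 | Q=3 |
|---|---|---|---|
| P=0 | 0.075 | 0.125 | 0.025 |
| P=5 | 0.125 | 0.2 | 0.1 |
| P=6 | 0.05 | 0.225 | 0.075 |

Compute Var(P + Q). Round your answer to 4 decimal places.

6.2944

E[P] = 4.225,  E[Q] = 1.95,  E[PQ] = 8.475
Var(P) = 23.225 − (4.225)² = 5.374375;  Var(Q) = 4.25 − (1.95)² = 0.4475
cov(P,Q) = 8.475 − (4.225)(1.95) = 0.23625
Var(P + Q) = (1)²·5.374375 + (1)²·0.4475 + 2·(1)·(1)·0.23625 = 6.294375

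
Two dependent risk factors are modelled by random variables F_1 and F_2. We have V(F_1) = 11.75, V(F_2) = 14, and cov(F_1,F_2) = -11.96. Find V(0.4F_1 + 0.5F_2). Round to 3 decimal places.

V(0.4F_1 + 0.5F_2) = (0.4)²·V(F_1) + (0.5)²·V(F_2) + 2·(0.4)·(0.5)·cov(F_1,F_2)
= 0.16·11.75 + 0.25·14 + 0.4·-11.96 = 0.596

0.596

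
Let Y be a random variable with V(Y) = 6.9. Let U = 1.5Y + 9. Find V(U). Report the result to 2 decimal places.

15.53

V(1.5Y + 9) = (1.5)²·V(Y) = 2.25·6.9 = 15.525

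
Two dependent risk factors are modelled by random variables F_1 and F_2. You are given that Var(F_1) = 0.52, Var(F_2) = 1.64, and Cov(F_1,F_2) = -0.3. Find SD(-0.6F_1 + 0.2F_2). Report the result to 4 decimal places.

Var(-0.6F_1 + 0.2F_2) = (-0.6)²·Var(F_1) + (0.2)²·Var(F_2) + 2·(-0.6)·(0.2)·Cov(F_1,F_2)
= 0.36·0.52 + 0.04·1.64 + -0.24·-0.3 = 0.3248
SD(-0.6F_1 + 0.2F_2) = √0.3248 ≈ 0.5699

0.5699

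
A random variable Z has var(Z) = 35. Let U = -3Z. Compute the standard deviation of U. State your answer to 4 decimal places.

var(-3Z) = (-3)²·35 = 315
sd(U) = √315 ≈ 17.7482

17.7482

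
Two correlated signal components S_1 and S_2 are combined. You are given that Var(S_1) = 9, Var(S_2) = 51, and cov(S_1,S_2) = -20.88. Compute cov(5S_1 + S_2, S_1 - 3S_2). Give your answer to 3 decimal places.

184.320

cov(5S_1 + S_2, S_1 - 3S_2) = (5)(1)Var(S_1) + (1)(-3)Var(S_2) + [(5)(-3) + (1)(1)]cov(S_1,S_2)
= 5·9 + -3·51 + -14·-20.88 = 184.32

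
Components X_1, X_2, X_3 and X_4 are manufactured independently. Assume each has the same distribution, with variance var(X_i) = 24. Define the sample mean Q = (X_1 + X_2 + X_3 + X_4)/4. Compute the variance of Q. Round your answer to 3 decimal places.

By independence, var(Q) = (0.25)²var(X_1) + (0.25)²var(X_2) + (0.25)²var(X_3) + (0.25)²var(X_4)
= (0.25)²·24 + (0.25)²·24 + (0.25)²·24 + (0.25)²·24 = 6

6.000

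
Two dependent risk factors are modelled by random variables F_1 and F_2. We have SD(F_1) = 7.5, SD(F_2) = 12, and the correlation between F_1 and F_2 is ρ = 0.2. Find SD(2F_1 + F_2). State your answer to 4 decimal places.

21.0000

Var(F_1) = (7.5)² = 56.25;  Var(F_2) = (12)² = 144
cov(F_1,F_2) = ρ·SD(F_1)·SD(F_2) = 0.2·7.5·12 = 18
Var(2F_1 + F_2) = (2)²·Var(F_1) + (1)²·Var(F_2) + 2·(2)·(1)·cov(F_1,F_2)
= 4·56.25 + 1·144 + 4·18 = 441
SD(2F_1 + F_2) = √441 ≈ 21.0000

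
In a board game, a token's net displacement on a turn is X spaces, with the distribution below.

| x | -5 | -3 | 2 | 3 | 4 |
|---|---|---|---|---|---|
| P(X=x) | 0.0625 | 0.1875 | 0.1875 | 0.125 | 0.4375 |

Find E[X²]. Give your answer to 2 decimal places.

12.13

E[X²] = (-5)²(0.0625) + (-3)²(0.1875) + (2)²(0.1875) + (3)²(0.125) + (4)²(0.4375) = 12.125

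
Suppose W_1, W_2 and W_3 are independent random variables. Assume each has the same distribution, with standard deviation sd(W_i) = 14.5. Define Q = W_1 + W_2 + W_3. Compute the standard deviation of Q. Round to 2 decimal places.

25.11

var(W_i) = (14.5)² = 210.25
By independence, var(Q) = (1)²var(W_1) + (1)²var(W_2) + (1)²var(W_3)
= (1)²·210.25 + (1)²·210.25 + (1)²·210.25 = 630.75
sd(Q) = √630.75 ≈ 25.11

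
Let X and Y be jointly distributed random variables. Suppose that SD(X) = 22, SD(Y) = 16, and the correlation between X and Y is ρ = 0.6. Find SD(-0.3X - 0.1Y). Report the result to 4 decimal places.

7.6676

Var(X) = (22)² = 484;  Var(Y) = (16)² = 256
cov(X,Y) = ρ·SD(X)·SD(Y) = 0.6·22·16 = 211.2
Var(-0.3X - 0.1Y) = (-0.3)²·Var(X) + (-0.1)²·Var(Y) + 2·(-0.3)·(-0.1)·cov(X,Y)
= 0.09·484 + 0.01·256 + 0.06·211.2 = 58.792
SD(-0.3X - 0.1Y) = √58.792 ≈ 7.6676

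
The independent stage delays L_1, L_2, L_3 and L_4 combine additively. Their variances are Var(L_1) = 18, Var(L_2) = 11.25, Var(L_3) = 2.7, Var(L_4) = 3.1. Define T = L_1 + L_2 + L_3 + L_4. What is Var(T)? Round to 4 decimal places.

35.0500

By independence, Var(T) = (1)²Var(L_1) + (1)²Var(L_2) + (1)²Var(L_3) + (1)²Var(L_4)
= (1)²·18 + (1)²·11.25 + (1)²·2.7 + (1)²·3.1 = 35.05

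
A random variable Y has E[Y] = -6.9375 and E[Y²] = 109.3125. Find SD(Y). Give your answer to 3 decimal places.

7.822

Var(Y) = 109.3125 − (-6.9375)² = 61.18359375
SD(Y) = √61.18359375 ≈ 7.822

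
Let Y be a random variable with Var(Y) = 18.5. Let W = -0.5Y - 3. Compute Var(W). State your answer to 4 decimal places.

4.6250

Var(-0.5Y - 3) = (-0.5)²·Var(Y) = 0.25·18.5 = 4.625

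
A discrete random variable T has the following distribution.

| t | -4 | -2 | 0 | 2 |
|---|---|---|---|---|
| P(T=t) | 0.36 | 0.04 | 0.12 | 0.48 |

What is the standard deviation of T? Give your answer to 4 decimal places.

E[T] = (-4)(0.36) + (-2)(0.04) + (0)(0.12) + (2)(0.48) = -0.56
E[T²] = (-4)²(0.36) + (-2)²(0.04) + (0)²(0.12) + (2)²(0.48) = 7.84
Var(T) = E[T²] − (E[T])² = 7.84 − (-0.56)² = 7.5264
SD(T) = √7.5264 ≈ 2.7434

2.7434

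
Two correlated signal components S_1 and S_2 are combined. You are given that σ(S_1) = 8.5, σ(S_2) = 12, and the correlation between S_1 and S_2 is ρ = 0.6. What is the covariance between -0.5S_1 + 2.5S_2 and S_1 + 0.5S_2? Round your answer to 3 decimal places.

var(S_1) = (8.5)² = 72.25;  var(S_2) = (12)² = 144
Cov(S_1,S_2) = ρ·σ(S_1)·σ(S_2) = 0.6·8.5·12 = 61.2
Cov(-0.5S_1 + 2.5S_2, S_1 + 0.5S_2) = (-0.5)(1)var(S_1) + (2.5)(0.5)var(S_2) + [(-0.5)(0.5) + (2.5)(1)]Cov(S_1,S_2)
= -0.5·72.25 + 1.25·144 + 2.25·61.2 = 281.575

281.575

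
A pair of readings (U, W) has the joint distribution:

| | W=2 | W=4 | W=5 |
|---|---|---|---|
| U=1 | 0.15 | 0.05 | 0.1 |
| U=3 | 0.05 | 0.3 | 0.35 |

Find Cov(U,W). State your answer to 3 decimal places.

0.430

E[U] = 2.4,  E[W] = 4.05
E[UW] = 10.15
Cov(U,W) = E[UW] − E[U]E[W] = 10.15 − (2.4)(4.05) = 0.43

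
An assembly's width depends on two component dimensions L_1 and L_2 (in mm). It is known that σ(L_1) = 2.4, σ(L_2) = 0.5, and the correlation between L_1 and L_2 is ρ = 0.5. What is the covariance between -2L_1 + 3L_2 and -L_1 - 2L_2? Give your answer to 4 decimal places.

Var(L_1) = (2.4)² = 5.76;  Var(L_2) = (0.5)² = 0.25
Cov(L_1,L_2) = ρ·σ(L_1)·σ(L_2) = 0.5·2.4·0.5 = 0.6
Cov(-2L_1 + 3L_2, -L_1 - 2L_2) = (-2)(-1)Var(L_1) + (3)(-2)Var(L_2) + [(-2)(-2) + (3)(-1)]Cov(L_1,L_2)
= 2·5.76 + -6·0.25 + 1·0.6 = 10.62

10.6200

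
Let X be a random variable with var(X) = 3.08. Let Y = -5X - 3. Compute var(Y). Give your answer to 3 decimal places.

77.000

var(-5X - 3) = (-5)²·var(X) = 25·3.08 = 77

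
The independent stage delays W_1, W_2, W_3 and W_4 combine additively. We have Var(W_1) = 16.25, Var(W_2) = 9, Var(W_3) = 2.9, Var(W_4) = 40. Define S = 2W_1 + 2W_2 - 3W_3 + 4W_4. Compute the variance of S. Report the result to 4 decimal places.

By independence, Var(S) = (2)²Var(W_1) + (2)²Var(W_2) + (-3)²Var(W_3) + (4)²Var(W_4)
= (2)²·16.25 + (2)²·9 + (-3)²·2.9 + (4)²·40 = 767.1

767.1000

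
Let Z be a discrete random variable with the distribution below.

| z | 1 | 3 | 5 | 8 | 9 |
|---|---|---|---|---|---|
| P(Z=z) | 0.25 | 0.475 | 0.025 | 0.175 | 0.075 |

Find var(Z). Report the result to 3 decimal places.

E[Z] = (1)(0.25) + (3)(0.475) + (5)(0.025) + (8)(0.175) + (9)(0.075) = 3.875
E[Z²] = (1)²(0.25) + (3)²(0.475) + (5)²(0.025) + (8)²(0.175) + (9)²(0.075) = 22.425
var(Z) = E[Z²] − (E[Z])² = 22.425 − (3.875)² = 7.409375

7.409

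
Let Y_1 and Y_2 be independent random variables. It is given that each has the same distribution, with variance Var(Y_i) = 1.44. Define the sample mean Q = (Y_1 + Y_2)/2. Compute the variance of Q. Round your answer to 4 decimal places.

0.7200

By independence, Var(Q) = (0.5)²Var(Y_1) + (0.5)²Var(Y_2)
= (0.5)²·1.44 + (0.5)²·1.44 = 0.72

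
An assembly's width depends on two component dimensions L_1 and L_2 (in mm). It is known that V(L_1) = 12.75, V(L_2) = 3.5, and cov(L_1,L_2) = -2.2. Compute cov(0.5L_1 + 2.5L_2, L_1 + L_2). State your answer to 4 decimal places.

8.5250

cov(0.5L_1 + 2.5L_2, L_1 + L_2) = (0.5)(1)V(L_1) + (2.5)(1)V(L_2) + [(0.5)(1) + (2.5)(1)]cov(L_1,L_2)
= 0.5·12.75 + 2.5·3.5 + 3·-2.2 = 8.525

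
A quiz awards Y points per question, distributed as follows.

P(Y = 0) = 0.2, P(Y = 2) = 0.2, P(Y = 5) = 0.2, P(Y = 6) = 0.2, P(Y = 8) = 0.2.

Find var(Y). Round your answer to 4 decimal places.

8.1600

E[Y] = (0)(0.2) + (2)(0.2) + (5)(0.2) + (6)(0.2) + (8)(0.2) = 4.2
E[Y²] = (0)²(0.2) + (2)²(0.2) + (5)²(0.2) + (6)²(0.2) + (8)²(0.2) = 25.8
var(Y) = E[Y²] − (E[Y])² = 25.8 − (4.2)² = 8.16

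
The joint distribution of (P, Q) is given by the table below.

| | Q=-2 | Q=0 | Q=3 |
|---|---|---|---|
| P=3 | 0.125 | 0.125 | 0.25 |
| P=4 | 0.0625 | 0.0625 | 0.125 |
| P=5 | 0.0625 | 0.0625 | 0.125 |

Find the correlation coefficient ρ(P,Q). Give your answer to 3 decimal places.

E[P] = 3.75,  E[Q] = 1
E[PQ] = 3.75
cov(P,Q) = E[PQ] − E[P]E[Q] = 3.75 − (3.75)(1) = 0
var(P) = 0.6875,  var(Q) = 4.5
ρ = 0 / √(0.6875·4.5) ≈ 0.000

0.000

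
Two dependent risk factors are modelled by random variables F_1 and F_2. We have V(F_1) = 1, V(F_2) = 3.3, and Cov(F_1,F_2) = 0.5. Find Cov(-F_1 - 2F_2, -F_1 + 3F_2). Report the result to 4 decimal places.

-19.3000

Cov(-F_1 - 2F_2, -F_1 + 3F_2) = (-1)(-1)V(F_1) + (-2)(3)V(F_2) + [(-1)(3) + (-2)(-1)]Cov(F_1,F_2)
= 1·1 + -6·3.3 + -1·0.5 = -19.3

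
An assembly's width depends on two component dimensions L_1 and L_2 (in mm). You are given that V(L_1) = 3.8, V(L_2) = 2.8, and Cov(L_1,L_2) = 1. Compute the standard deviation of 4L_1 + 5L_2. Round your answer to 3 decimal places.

13.069

V(4L_1 + 5L_2) = (4)²·V(L_1) + (5)²·V(L_2) + 2·(4)·(5)·Cov(L_1,L_2)
= 16·3.8 + 25·2.8 + 40·1 = 170.8
σ(4L_1 + 5L_2) = √170.8 ≈ 13.069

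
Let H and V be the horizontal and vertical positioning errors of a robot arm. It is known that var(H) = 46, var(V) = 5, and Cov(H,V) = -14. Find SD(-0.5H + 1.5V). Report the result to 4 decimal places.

6.6144

var(-0.5H + 1.5V) = (-0.5)²·var(H) + (1.5)²·var(V) + 2·(-0.5)·(1.5)·Cov(H,V)
= 0.25·46 + 2.25·5 + -1.5·-14 = 43.75
SD(-0.5H + 1.5V) = √43.75 ≈ 6.6144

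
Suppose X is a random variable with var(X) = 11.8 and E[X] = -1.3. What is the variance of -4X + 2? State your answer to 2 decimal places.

188.80

var(-4X + 2) = (-4)²·var(X) = 16·11.8 = 188.8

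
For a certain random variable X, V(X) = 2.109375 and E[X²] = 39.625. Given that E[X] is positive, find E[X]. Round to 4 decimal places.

(E[X])² = E[X²] − V(X) = 39.625 − 2.109375 = 37.515625
E[X] = √37.515625 = 6.125

6.1250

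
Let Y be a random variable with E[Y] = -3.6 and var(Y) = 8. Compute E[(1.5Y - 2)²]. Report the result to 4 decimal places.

E[1.5Y - 2] = 1.5·-3.6 − 2 = -7.4
var(1.5Y - 2) = (1.5)²·8 = 18
E[(1.5Y - 2)²] = var((1.5Y - 2)) + (E[(1.5Y - 2)])² = 18 + (-7.4)² = 72.76

72.7600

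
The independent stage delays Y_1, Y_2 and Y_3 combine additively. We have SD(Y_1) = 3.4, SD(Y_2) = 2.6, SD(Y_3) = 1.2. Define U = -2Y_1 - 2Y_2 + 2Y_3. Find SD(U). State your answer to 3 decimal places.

V(Y_1) = 11.56, V(Y_2) = 6.76, V(Y_3) = 1.44
By independence, V(U) = (-2)²V(Y_1) + (-2)²V(Y_2) + (2)²V(Y_3)
= (-2)²·11.56 + (-2)²·6.76 + (2)²·1.44 = 79.04
SD(U) = √79.04 ≈ 8.890

8.890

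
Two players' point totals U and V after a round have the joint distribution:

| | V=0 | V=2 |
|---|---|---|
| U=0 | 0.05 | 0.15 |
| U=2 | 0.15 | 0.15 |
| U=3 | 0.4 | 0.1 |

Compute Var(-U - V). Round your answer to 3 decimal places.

1.290

E[U] = 2.1,  E[V] = 0.8,  E[UV] = 1.2
Var(U) = 5.7 − (2.1)² = 1.29;  Var(V) = 1.6 − (0.8)² = 0.96
Cov(U,V) = 1.2 − (2.1)(0.8) = -0.48
Var(-U - V) = (-1)²·1.29 + (-1)²·0.96 + 2·(-1)·(-1)·-0.48 = 1.29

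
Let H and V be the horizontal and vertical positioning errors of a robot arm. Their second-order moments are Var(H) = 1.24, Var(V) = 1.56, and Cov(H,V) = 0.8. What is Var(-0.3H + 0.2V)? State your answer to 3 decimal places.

Var(-0.3H + 0.2V) = (-0.3)²·Var(H) + (0.2)²·Var(V) + 2·(-0.3)·(0.2)·Cov(H,V)
= 0.09·1.24 + 0.04·1.56 + -0.12·0.8 = 0.078

0.078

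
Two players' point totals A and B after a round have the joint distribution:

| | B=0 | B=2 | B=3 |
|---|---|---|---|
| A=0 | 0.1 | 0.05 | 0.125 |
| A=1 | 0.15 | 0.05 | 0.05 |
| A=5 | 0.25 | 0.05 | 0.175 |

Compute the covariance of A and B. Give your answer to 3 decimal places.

-0.169

E[A] = 2.625,  E[B] = 1.35
E[AB] = 3.375
Cov(A,B) = E[AB] − E[A]E[B] = 3.375 − (2.625)(1.35) = -0.16875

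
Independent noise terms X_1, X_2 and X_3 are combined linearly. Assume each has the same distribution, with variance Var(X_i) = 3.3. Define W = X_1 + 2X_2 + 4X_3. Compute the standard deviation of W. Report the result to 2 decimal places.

8.32

By independence, Var(W) = (1)²Var(X_1) + (2)²Var(X_2) + (4)²Var(X_3)
= (1)²·3.3 + (2)²·3.3 + (4)²·3.3 = 69.3
sd(W) = √69.3 ≈ 8.32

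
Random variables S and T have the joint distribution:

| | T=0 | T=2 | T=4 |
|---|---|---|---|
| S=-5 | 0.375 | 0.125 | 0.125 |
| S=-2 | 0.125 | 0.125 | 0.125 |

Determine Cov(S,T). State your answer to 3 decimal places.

E[S] = -3.875,  E[T] = 1.5
E[ST] = -5.25
Cov(S,T) = E[ST] − E[S]E[T] = -5.25 − (-3.875)(1.5) = 0.5625

0.563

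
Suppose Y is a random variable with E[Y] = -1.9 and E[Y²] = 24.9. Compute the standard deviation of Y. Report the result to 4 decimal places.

4.6141

Var(Y) = 24.9 − (-1.9)² = 21.29
SD(Y) = √21.29 ≈ 4.6141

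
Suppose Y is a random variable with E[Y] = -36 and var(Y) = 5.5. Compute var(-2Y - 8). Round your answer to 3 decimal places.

var(-2Y - 8) = (-2)²·var(Y) = 4·5.5 = 22

22.000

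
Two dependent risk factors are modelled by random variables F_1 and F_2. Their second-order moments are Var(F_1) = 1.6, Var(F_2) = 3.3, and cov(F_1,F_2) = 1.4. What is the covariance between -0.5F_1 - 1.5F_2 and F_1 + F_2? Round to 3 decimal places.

cov(-0.5F_1 - 1.5F_2, F_1 + F_2) = (-0.5)(1)Var(F_1) + (-1.5)(1)Var(F_2) + [(-0.5)(1) + (-1.5)(1)]cov(F_1,F_2)
= -0.5·1.6 + -1.5·3.3 + -2·1.4 = -8.55

-8.550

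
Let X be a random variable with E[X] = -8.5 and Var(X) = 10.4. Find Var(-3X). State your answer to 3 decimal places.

Var(-3X) = (-3)²·Var(X) = 9·10.4 = 93.6

93.600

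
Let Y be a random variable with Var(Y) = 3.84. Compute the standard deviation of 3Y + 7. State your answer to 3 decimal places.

5.879

Var(3Y + 7) = (3)²·3.84 = 34.56
σ(3Y + 7) = √34.56 ≈ 5.879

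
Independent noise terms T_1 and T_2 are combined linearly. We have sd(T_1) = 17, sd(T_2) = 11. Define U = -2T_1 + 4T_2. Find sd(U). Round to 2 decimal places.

Var(T_1) = 289, Var(T_2) = 121
By independence, Var(U) = (-2)²Var(T_1) + (4)²Var(T_2)
= (-2)²·289 + (4)²·121 = 3092
sd(U) = √3092 ≈ 55.61

55.61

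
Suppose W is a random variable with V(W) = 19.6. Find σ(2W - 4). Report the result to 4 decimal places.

8.8544

V(2W - 4) = (2)²·19.6 = 78.4
σ(2W - 4) = √78.4 ≈ 8.8544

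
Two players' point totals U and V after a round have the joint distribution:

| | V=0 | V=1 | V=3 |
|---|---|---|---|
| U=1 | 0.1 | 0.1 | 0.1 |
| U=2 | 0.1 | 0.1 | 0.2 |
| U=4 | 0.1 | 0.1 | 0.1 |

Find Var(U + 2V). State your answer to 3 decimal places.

7.810

E[U] = 2.3,  E[V] = 1.5,  E[UV] = 3.4
Var(U) = 6.7 − (2.3)² = 1.41;  Var(V) = 3.9 − (1.5)² = 1.65
Cov(U,V) = 3.4 − (2.3)(1.5) = -0.05
Var(U + 2V) = (1)²·1.41 + (2)²·1.65 + 2·(1)·(2)·-0.05 = 7.81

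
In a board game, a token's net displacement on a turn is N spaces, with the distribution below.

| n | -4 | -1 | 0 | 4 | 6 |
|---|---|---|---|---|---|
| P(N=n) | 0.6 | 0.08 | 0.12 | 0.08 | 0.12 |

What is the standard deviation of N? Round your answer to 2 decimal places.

3.63

E[N] = (-4)(0.6) + (-1)(0.08) + (0)(0.12) + (4)(0.08) + (6)(0.12) = -1.44
E[N²] = (-4)²(0.6) + (-1)²(0.08) + (0)²(0.12) + (4)²(0.08) + (6)²(0.12) = 15.28
var(N) = E[N²] − (E[N])² = 15.28 − (-1.44)² = 13.2064
SD(N) = √13.2064 ≈ 3.63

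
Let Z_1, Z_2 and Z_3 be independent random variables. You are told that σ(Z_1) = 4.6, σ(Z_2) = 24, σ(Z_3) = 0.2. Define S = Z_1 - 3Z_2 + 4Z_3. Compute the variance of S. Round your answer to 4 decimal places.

5205.8000

V(Z_1) = 21.16, V(Z_2) = 576, V(Z_3) = 0.04
By independence, V(S) = (1)²V(Z_1) + (-3)²V(Z_2) + (4)²V(Z_3)
= (1)²·21.16 + (-3)²·576 + (4)²·0.04 = 5205.8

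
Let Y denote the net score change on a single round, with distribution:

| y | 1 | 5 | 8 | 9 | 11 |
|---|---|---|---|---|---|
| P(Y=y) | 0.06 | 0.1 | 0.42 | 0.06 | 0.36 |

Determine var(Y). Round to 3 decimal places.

E[Y] = (1)(0.06) + (5)(0.1) + (8)(0.42) + (9)(0.06) + (11)(0.36) = 8.42
E[Y²] = (1)²(0.06) + (5)²(0.1) + (8)²(0.42) + (9)²(0.06) + (11)²(0.36) = 77.86
var(Y) = E[Y²] − (E[Y])² = 77.86 − (8.42)² = 6.9636

6.964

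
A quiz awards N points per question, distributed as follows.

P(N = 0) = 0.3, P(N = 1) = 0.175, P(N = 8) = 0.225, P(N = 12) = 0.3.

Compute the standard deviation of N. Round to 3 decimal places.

E[N] = (0)(0.3) + (1)(0.175) + (8)(0.225) + (12)(0.3) = 5.575
E[N²] = (0)²(0.3) + (1)²(0.175) + (8)²(0.225) + (12)²(0.3) = 57.775
Var(N) = E[N²] − (E[N])² = 57.775 − (5.575)² = 26.694375
σ(N) = √26.694375 ≈ 5.167

5.167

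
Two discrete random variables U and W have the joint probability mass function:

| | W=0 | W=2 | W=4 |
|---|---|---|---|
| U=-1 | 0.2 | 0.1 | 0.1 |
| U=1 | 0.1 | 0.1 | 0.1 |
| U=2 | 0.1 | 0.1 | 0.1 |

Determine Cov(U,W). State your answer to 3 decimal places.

0.300

E[U] = 0.5,  E[W] = 1.8
E[UW] = 1.2
Cov(U,W) = E[UW] − E[U]E[W] = 1.2 − (0.5)(1.8) = 0.3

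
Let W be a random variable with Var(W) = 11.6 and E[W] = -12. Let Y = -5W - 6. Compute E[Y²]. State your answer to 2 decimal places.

E[-5W - 6] = -5·-12 − 6 = 54
Var(-5W - 6) = (-5)²·11.6 = 290
E[Y²] = Var(Y) + (E[Y])² = 290 + (54)² = 3206

3206.00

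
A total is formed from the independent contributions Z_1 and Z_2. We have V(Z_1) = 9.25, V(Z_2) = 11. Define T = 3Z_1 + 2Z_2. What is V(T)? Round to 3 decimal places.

By independence, V(T) = (3)²V(Z_1) + (2)²V(Z_2)
= (3)²·9.25 + (2)²·11 = 127.25

127.250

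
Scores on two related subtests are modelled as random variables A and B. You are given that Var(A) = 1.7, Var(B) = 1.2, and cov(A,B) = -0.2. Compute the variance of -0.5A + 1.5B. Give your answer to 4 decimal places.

Var(-0.5A + 1.5B) = (-0.5)²·Var(A) + (1.5)²·Var(B) + 2·(-0.5)·(1.5)·cov(A,B)
= 0.25·1.7 + 2.25·1.2 + -1.5·-0.2 = 3.425

3.4250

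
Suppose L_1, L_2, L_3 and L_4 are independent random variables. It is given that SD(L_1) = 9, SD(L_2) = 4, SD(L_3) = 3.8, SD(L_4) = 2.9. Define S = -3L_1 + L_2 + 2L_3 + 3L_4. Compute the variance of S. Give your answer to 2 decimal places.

878.45

Var(L_1) = 81, Var(L_2) = 16, Var(L_3) = 14.44, Var(L_4) = 8.41
By independence, Var(S) = (-3)²Var(L_1) + (1)²Var(L_2) + (2)²Var(L_3) + (3)²Var(L_4)
= (-3)²·81 + (1)²·16 + (2)²·14.44 + (3)²·8.41 = 878.45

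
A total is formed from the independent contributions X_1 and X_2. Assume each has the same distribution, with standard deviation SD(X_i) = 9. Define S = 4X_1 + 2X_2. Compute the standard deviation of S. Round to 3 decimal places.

Var(X_i) = (9)² = 81
By independence, Var(S) = (4)²Var(X_1) + (2)²Var(X_2)
= (4)²·81 + (2)²·81 = 1620
SD(S) = √1620 ≈ 40.249

40.249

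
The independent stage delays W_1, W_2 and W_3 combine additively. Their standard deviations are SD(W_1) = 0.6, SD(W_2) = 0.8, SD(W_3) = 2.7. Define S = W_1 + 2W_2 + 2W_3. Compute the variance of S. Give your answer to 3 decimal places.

Var(W_1) = 0.36, Var(W_2) = 0.64, Var(W_3) = 7.29
By independence, Var(S) = (1)²Var(W_1) + (2)²Var(W_2) + (2)²Var(W_3)
= (1)²·0.36 + (2)²·0.64 + (2)²·7.29 = 32.08

32.080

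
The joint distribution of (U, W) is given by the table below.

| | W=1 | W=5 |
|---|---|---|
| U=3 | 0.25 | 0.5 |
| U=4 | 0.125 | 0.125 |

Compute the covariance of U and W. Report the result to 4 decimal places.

E[U] = 3.25,  E[W] = 3.5
E[UW] = 11.25
cov(U,W) = E[UW] − E[U]E[W] = 11.25 − (3.25)(3.5) = -0.125

-0.1250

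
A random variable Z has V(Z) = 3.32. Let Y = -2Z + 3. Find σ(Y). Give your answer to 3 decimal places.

V(-2Z + 3) = (-2)²·3.32 = 13.28
σ(Y) = √13.28 ≈ 3.644

3.644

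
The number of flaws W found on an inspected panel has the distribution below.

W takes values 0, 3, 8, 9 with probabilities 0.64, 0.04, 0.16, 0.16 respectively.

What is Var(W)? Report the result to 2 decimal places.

15.49

E[W] = (0)(0.64) + (3)(0.04) + (8)(0.16) + (9)(0.16) = 2.84
E[W²] = (0)²(0.64) + (3)²(0.04) + (8)²(0.16) + (9)²(0.16) = 23.56
Var(W) = E[W²] − (E[W])² = 23.56 − (2.84)² = 15.4944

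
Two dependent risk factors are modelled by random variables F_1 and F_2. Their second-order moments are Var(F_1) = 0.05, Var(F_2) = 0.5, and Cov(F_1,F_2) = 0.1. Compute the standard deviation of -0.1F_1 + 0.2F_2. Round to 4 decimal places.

0.1285

Var(-0.1F_1 + 0.2F_2) = (-0.1)²·Var(F_1) + (0.2)²·Var(F_2) + 2·(-0.1)·(0.2)·Cov(F_1,F_2)
= 0.01·0.05 + 0.04·0.5 + -0.04·0.1 = 0.0165
σ(-0.1F_1 + 0.2F_2) = √0.0165 ≈ 0.1285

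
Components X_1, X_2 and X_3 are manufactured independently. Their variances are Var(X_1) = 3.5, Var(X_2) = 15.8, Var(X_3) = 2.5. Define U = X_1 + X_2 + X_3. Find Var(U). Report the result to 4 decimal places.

By independence, Var(U) = (1)²Var(X_1) + (1)²Var(X_2) + (1)²Var(X_3)
= (1)²·3.5 + (1)²·15.8 + (1)²·2.5 = 21.8

21.8000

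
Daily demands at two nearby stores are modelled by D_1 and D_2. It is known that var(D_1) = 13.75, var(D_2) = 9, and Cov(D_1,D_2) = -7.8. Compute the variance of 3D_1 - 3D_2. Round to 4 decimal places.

345.1500

var(3D_1 - 3D_2) = (3)²·var(D_1) + (-3)²·var(D_2) + 2·(3)·(-3)·Cov(D_1,D_2)
= 9·13.75 + 9·9 + -18·-7.8 = 345.15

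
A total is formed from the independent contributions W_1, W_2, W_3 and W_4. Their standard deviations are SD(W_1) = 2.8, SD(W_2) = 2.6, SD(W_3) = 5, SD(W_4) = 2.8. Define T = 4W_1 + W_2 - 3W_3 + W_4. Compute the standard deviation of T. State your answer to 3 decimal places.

19.106

V(W_1) = 7.84, V(W_2) = 6.76, V(W_3) = 25, V(W_4) = 7.84
By independence, V(T) = (4)²V(W_1) + (1)²V(W_2) + (-3)²V(W_3) + (1)²V(W_4)
= (4)²·7.84 + (1)²·6.76 + (-3)²·25 + (1)²·7.84 = 365.04
SD(T) = √365.04 ≈ 19.106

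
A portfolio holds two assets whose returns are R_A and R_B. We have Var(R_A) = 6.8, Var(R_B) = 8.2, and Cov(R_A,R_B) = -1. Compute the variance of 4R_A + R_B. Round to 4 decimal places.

Var(4R_A + R_B) = (4)²·Var(R_A) + (1)²·Var(R_B) + 2·(4)·(1)·Cov(R_A,R_B)
= 16·6.8 + 1·8.2 + 8·-1 = 109

109.0000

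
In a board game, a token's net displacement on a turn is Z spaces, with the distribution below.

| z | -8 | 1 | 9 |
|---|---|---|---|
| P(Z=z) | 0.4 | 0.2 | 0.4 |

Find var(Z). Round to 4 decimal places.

E[Z] = (-8)(0.4) + (1)(0.2) + (9)(0.4) = 0.6
E[Z²] = (-8)²(0.4) + (1)²(0.2) + (9)²(0.4) = 58.2
var(Z) = E[Z²] − (E[Z])² = 58.2 − (0.6)² = 57.84

57.8400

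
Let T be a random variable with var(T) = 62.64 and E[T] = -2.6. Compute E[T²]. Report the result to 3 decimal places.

69.400

E[T²] = var(T) + (E[T])² = 62.64 + (-2.6)² = 69.4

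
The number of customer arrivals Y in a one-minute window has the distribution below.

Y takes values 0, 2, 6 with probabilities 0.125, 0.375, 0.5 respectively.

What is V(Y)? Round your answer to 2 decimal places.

E[Y] = (0)(0.125) + (2)(0.375) + (6)(0.5) = 3.75
E[Y²] = (0)²(0.125) + (2)²(0.375) + (6)²(0.5) = 19.5
V(Y) = E[Y²] − (E[Y])² = 19.5 − (3.75)² = 5.4375

5.44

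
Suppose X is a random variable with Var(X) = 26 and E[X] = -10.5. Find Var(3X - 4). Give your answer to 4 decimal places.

Var(3X - 4) = (3)²·Var(X) = 9·26 = 234

234.0000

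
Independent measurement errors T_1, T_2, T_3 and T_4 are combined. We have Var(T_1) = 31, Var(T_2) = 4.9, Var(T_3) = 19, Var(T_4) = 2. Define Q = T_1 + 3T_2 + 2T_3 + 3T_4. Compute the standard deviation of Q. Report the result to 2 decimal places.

By independence, Var(Q) = (1)²Var(T_1) + (3)²Var(T_2) + (2)²Var(T_3) + (3)²Var(T_4)
= (1)²·31 + (3)²·4.9 + (2)²·19 + (3)²·2 = 169.1
SD(Q) = √169.1 ≈ 13.00

13.00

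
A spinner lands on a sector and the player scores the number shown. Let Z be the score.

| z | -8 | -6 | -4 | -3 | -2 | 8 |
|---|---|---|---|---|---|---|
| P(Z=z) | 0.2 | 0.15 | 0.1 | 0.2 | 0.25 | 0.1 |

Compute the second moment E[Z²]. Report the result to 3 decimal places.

E[Z²] = (-8)²(0.2) + (-6)²(0.15) + (-4)²(0.1) + (-3)²(0.2) + (-2)²(0.25) + (8)²(0.1) = 29

29.000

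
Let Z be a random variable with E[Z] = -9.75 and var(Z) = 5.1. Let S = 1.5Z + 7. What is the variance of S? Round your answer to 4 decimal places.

var(1.5Z + 7) = (1.5)²·var(Z) = 2.25·5.1 = 11.475

11.4750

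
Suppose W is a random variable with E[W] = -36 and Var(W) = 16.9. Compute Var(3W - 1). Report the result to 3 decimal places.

152.100

Var(3W - 1) = (3)²·Var(W) = 9·16.9 = 152.1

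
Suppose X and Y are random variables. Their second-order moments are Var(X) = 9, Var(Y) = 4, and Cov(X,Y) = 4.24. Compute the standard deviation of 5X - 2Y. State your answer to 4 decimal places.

12.4980

Var(5X - 2Y) = (5)²·Var(X) + (-2)²·Var(Y) + 2·(5)·(-2)·Cov(X,Y)
= 25·9 + 4·4 + -20·4.24 = 156.2
SD(5X - 2Y) = √156.2 ≈ 12.4980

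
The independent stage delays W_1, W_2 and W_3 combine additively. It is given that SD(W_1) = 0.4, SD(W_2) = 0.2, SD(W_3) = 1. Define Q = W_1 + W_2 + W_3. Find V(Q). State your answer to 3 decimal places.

1.200

V(W_1) = 0.16, V(W_2) = 0.04, V(W_3) = 1
By independence, V(Q) = (1)²V(W_1) + (1)²V(W_2) + (1)²V(W_3)
= (1)²·0.16 + (1)²·0.04 + (1)²·1 = 1.2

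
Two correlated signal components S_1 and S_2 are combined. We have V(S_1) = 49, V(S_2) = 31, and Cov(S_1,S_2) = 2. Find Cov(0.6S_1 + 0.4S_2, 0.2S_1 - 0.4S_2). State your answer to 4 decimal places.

Cov(0.6S_1 + 0.4S_2, 0.2S_1 - 0.4S_2) = (0.6)(0.2)V(S_1) + (0.4)(-0.4)V(S_2) + [(0.6)(-0.4) + (0.4)(0.2)]Cov(S_1,S_2)
= 0.12·49 + -0.16·31 + -0.16·2 = 0.6

0.6000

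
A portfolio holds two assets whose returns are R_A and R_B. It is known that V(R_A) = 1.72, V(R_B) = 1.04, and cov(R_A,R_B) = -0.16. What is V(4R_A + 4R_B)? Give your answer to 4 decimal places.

39.0400

V(4R_A + 4R_B) = (4)²·V(R_A) + (4)²·V(R_B) + 2·(4)·(4)·cov(R_A,R_B)
= 16·1.72 + 16·1.04 + 32·-0.16 = 39.04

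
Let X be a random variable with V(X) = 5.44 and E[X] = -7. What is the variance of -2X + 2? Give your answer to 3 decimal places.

V(-2X + 2) = (-2)²·V(X) = 4·5.44 = 21.76

21.760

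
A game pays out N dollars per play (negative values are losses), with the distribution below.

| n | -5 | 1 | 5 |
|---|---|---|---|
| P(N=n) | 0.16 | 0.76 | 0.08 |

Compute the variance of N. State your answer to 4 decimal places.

E[N] = (-5)(0.16) + (1)(0.76) + (5)(0.08) = 0.36
E[N²] = (-5)²(0.16) + (1)²(0.76) + (5)²(0.08) = 6.76
V(N) = E[N²] − (E[N])² = 6.76 − (0.36)² = 6.6304

6.6304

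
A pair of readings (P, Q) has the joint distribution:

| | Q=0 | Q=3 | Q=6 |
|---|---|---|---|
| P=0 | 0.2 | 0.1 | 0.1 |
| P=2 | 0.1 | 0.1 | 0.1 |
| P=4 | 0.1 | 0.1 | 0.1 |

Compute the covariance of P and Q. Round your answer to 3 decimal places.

E[P] = 1.8,  E[Q] = 2.7
E[PQ] = 5.4
cov(P,Q) = E[PQ] − E[P]E[Q] = 5.4 − (1.8)(2.7) = 0.54

0.540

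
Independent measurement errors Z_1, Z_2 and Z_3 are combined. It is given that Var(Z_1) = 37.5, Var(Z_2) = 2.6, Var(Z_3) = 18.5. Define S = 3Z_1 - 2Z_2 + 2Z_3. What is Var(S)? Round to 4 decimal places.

421.9000

By independence, Var(S) = (3)²Var(Z_1) + (-2)²Var(Z_2) + (2)²Var(Z_3)
= (3)²·37.5 + (-2)²·2.6 + (2)²·18.5 = 421.9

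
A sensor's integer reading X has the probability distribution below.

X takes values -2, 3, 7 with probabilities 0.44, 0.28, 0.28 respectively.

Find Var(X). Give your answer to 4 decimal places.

E[X] = (-2)(0.44) + (3)(0.28) + (7)(0.28) = 1.92
E[X²] = (-2)²(0.44) + (3)²(0.28) + (7)²(0.28) = 18
Var(X) = E[X²] − (E[X])² = 18 − (1.92)² = 14.3136

14.3136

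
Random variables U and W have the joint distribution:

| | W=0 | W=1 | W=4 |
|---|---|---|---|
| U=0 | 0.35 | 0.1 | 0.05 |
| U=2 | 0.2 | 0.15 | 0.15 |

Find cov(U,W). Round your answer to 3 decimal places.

0.450

E[U] = 1,  E[W] = 1.05
E[UW] = 1.5
cov(U,W) = E[UW] − E[U]E[W] = 1.5 − (1)(1.05) = 0.45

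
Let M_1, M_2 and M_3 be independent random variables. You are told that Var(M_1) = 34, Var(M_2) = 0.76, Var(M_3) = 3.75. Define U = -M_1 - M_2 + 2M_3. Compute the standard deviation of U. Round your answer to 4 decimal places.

By independence, Var(U) = (-1)²Var(M_1) + (-1)²Var(M_2) + (2)²Var(M_3)
= (-1)²·34 + (-1)²·0.76 + (2)²·3.75 = 49.76
SD(U) = √49.76 ≈ 7.0541

7.0541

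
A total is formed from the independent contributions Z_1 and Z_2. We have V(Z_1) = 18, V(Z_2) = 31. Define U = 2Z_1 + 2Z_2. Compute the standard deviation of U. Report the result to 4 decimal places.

By independence, V(U) = (2)²V(Z_1) + (2)²V(Z_2)
= (2)²·18 + (2)²·31 = 196
SD(U) = √196 ≈ 14.0000

14.0000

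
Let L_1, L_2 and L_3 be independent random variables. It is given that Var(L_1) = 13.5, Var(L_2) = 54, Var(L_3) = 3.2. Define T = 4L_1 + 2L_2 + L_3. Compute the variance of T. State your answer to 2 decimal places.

435.20

By independence, Var(T) = (4)²Var(L_1) + (2)²Var(L_2) + (1)²Var(L_3)
= (4)²·13.5 + (2)²·54 + (1)²·3.2 = 435.2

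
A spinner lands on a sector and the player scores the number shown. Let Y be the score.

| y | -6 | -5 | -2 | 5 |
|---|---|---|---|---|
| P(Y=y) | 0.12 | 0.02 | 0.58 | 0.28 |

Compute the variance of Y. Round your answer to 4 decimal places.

13.8036

E[Y] = (-6)(0.12) + (-5)(0.02) + (-2)(0.58) + (5)(0.28) = -0.58
E[Y²] = (-6)²(0.12) + (-5)²(0.02) + (-2)²(0.58) + (5)²(0.28) = 14.14
var(Y) = E[Y²] − (E[Y])² = 14.14 − (-0.58)² = 13.8036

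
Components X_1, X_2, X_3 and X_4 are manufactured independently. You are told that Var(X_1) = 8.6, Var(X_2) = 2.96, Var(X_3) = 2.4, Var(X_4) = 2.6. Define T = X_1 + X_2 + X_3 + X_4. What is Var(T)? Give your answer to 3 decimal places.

16.560

By independence, Var(T) = (1)²Var(X_1) + (1)²Var(X_2) + (1)²Var(X_3) + (1)²Var(X_4)
= (1)²·8.6 + (1)²·2.96 + (1)²·2.4 + (1)²·2.6 = 16.56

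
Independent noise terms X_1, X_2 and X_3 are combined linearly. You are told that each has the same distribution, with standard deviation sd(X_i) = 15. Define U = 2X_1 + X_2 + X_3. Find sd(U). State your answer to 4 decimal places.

36.7423

Var(X_i) = (15)² = 225
By independence, Var(U) = (2)²Var(X_1) + (1)²Var(X_2) + (1)²Var(X_3)
= (2)²·225 + (1)²·225 + (1)²·225 = 1350
sd(U) = √1350 ≈ 36.7423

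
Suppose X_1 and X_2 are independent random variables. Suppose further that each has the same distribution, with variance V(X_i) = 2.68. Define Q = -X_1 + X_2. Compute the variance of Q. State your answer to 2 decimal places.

5.36

By independence, V(Q) = (-1)²V(X_1) + (1)²V(X_2)
= (-1)²·2.68 + (1)²·2.68 = 5.36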